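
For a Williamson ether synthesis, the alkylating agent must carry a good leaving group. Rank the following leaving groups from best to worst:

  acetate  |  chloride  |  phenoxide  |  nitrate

A good leaving group is a weak base: the lower the pKₐ of its conjugate acid, the more readily it departs.
chloride: pKₐ(HCl) ≈ -7
nitrate: pKₐ(HNO₃) ≈ -1.3
acetate: pKₐ(CH₃COOH) ≈ 4.8
phenoxide: pKₐ(C₆H₅OH (phenol)) ≈ 10 — resonance into the ring helps, but still a poor LG

chloride > nitrate > acetate > phenoxide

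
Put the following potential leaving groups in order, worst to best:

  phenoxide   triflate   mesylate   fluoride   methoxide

Leaving-group ability tracks the stability of the departed species; conjugate-acid pKₐ is the usual yardstick (lower pKₐ → better LG).
triflate: pKₐ(CF₃SO₃H (triflic acid)) ≈ -14 — charge spread over three oxygens and a CF₃ group; the premier leaving group in synthesis
mesylate: pKₐ(CH₃SO₃H (MsOH)) ≈ -1.9 — resonance-delocalised alkanesulfonate
fluoride: pKₐ(HF) ≈ 3.2
phenoxide: pKₐ(C₆H₅OH (phenol)) ≈ 10 — resonance into the ring helps, but still a poor LG
methoxide: pKₐ(CH₃OH) ≈ 15.5 — strong base; alkoxides do not leave unassisted
Reversing gives the worst-to-best order requested.

methoxide < phenoxide < fluoride < mesylate < triflate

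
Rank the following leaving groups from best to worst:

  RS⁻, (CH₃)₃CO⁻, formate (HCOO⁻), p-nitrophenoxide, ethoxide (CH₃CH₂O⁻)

formate (HCOO⁻): pKₐ(HCOOH) ≈ 3.8
p-nitrophenoxide: pKₐ(p-nitrophenol) ≈ 7.2
RS⁻: pKₐ(RSH (a thiol)) ≈ 10.5
ethoxide (CH₃CH₂O⁻): pKₐ(CH₃CH₂OH) ≈ 16
(CH₃)₃CO⁻: pKₐ(t-BuOH) ≈ 18

formate (HCOO⁻) > p-nitrophenoxide > RS⁻ > ethoxide (CH₃CH₂O⁻) > (CH₃)₃CO⁻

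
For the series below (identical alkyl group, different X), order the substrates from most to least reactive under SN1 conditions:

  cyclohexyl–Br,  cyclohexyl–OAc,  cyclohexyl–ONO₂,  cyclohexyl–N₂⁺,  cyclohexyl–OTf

Same R in every case — rank the leaving groups.
The more stable X⁻ (or X) is on its own — i.e. the weaker a base it is — the better a leaving group it makes.
cyclohexyl–N₂⁺ loses N₂: no meaningful conjugate acid; N₂ departs as an exceptionally stable neutral molecule
cyclohexyl–OTf loses OTf⁻: pKₐ(CF₃SO₃H (triflic acid)) ≈ -14
cyclohexyl–Br loses Br⁻: pKₐ(HBr) ≈ -9
cyclohexyl–ONO₂ loses NO₃⁻: pKₐ(HNO₃) ≈ -1.3
cyclohexyl–OAc loses AcO⁻: pKₐ(CH₃COOH) ≈ 4.8

cyclohexyl–N₂⁺ > cyclohexyl–OTf > cyclohexyl–Br > cyclohexyl–ONO₂ > cyclohexyl–OAc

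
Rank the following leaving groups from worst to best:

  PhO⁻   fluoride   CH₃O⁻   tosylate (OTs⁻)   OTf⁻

CH₃O⁻ < PhO⁻ < fluoride < tosylate (OTs⁻) < OTf⁻

Leaving-group ability tracks the stability of the departed species; conjugate-acid pKₐ is the usual yardstick (lower pKₐ → better LG).
OTf⁻: pKₐ(CF₃SO₃H (triflic acid)) ≈ -14
tosylate (OTs⁻): pKₐ(p-CH₃C₆H₄SO₃H (TsOH)) ≈ -2.8 — resonance-delocalised arenesulfonate
fluoride: pKₐ(HF) ≈ 3.2 — small and strongly basic; the poor halide leaving group
PhO⁻: pKₐ(C₆H₅OH (phenol)) ≈ 10 — resonance into the ring helps, but still a poor LG
CH₃O⁻: pKₐ(CH₃OH) ≈ 15.5
Reversing gives the worst-to-best order requested.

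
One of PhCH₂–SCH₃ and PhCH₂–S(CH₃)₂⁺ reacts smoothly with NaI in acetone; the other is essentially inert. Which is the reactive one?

From PhCH₂–SCH₃ the departing group would be RS⁻ (pKₐ(RSH (a thiol)) ≈ 10.5). Moderately basic; rarely leaves without activation.
From PhCH₂–S(CH₃)₂⁺ the leaving group is SR'₂ (pKₐ(R'₂SH⁺) ≈ -7). Neutral; leaves from a sulfonium salt (R–SR'₂⁺).
(In practice PhCH₂–S(CH₃)₂⁺ is made from PhCH₂–SCH₃ by S-methylation with CH₃I, allowing neutral dimethyl sulfide, rather than methanethiolate, to depart.)

PhCH₂–S(CH₃)₂⁺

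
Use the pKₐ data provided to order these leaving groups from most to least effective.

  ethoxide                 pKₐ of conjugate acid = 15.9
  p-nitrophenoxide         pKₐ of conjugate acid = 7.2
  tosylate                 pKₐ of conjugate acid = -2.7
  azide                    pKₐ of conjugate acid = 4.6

Lower conjugate-acid pKₐ ⇒ weaker base ⇒ better leaving group.
Sorting by the given values: tosylate (-2.7), azide (4.6), p-nitrophenoxide (7.2), ethoxide (15.9).

tosylate > azide > p-nitrophenoxide > ethoxide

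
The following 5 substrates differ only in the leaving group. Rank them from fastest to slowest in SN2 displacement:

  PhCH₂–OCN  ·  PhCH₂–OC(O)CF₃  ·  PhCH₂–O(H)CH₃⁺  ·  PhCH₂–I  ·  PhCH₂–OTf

PhCH₂–OTf > PhCH₂–I > PhCH₂–O(H)CH₃⁺ > PhCH₂–OC(O)CF₃ > PhCH₂–OCN

The skeletons are identical, so relative rate is governed entirely by leaving-group ability.
Rank by basicity of the departing species: weakest base leaves most easily.
PhCH₂–OTf loses OTf⁻: pKₐ(CF₃SO₃H (triflic acid)) ≈ -14
PhCH₂–I loses I⁻: pKₐ(HI) ≈ -10
PhCH₂–O(H)CH₃⁺ loses R'OH: pKₐ(R'OH₂⁺) ≈ -2.4
PhCH₂–OC(O)CF₃ loses CF₃COO⁻: pKₐ(CF₃COOH) ≈ 0.2
PhCH₂–OCN loses NCO⁻: pKₐ(HOCN) ≈ 3.5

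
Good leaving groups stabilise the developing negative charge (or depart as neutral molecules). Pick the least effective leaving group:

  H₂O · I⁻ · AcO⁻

AcO⁻

I⁻: pKₐ(HI) ≈ -10
H₂O: pKₐ(H₃O⁺) ≈ -1.7
AcO⁻: pKₐ(CH₃COOH) ≈ 4.8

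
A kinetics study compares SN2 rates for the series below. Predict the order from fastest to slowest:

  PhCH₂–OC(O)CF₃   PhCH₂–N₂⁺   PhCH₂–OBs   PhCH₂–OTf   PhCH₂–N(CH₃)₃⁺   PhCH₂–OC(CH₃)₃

PhCH₂–N₂⁺ > PhCH₂–OTf > PhCH₂–OBs > PhCH₂–OC(O)CF₃ > PhCH₂–N(CH₃)₃⁺ > PhCH₂–OC(CH₃)₃

Same R in every case — rank the leaving groups.
The more stable X⁻ (or X) is on its own — i.e. the weaker a base it is — the better a leaving group it makes.
PhCH₂–N₂⁺ loses N₂: no meaningful conjugate acid; N₂ departs as an exceptionally stable neutral molecule
PhCH₂–OTf loses OTf⁻: pKₐ(CF₃SO₃H (triflic acid)) ≈ -14
PhCH₂–OBs loses OBs⁻: pKₐ(p-BrC₆H₄SO₃H) ≈ -2.8
PhCH₂–OC(O)CF₃ loses CF₃COO⁻: pKₐ(CF₃COOH) ≈ 0.2
PhCH₂–N(CH₃)₃⁺ loses NR'₃: pKₐ(R'₃NH⁺) ≈ 10.7
PhCH₂–OC(CH₃)₃ loses (CH₃)₃CO⁻: pKₐ(t-BuOH) ≈ 18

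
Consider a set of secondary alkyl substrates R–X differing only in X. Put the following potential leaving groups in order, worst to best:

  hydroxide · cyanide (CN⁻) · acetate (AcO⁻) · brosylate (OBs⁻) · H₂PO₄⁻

A good leaving group is a weak base: the lower the pKₐ of its conjugate acid, the more readily it departs.
brosylate (OBs⁻): pKₐ(p-BrC₆H₄SO₃H) ≈ -2.8
H₂PO₄⁻: pKₐ(H₃PO₄) ≈ 2.1
acetate (AcO⁻): pKₐ(CH₃COOH) ≈ 4.8
cyanide (CN⁻): pKₐ(HCN) ≈ 9.2
hydroxide: pKₐ(H₂O) ≈ 15.7
Reversing gives the worst-to-best order requested.

hydroxide < cyanide (CN⁻) < acetate (AcO⁻) < H₂PO₄⁻ < brosylate (OBs⁻)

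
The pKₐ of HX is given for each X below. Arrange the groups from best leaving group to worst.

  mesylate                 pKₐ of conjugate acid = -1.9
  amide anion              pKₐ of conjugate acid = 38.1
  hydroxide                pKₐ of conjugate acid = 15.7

mesylate > hydroxide > amide anion

Lower conjugate-acid pKₐ ⇒ weaker base ⇒ better leaving group.
Sorting by the given values: mesylate (-1.9), hydroxide (15.7), amide anion (38.1).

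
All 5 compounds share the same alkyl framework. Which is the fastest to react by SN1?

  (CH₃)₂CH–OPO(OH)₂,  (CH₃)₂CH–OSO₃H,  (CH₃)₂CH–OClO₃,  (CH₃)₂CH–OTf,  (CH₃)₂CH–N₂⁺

(CH₃)₂CH–N₂⁺

Identical carbon frameworks mean the comparison reduces to leaving-group quality.
Leaving-group ability tracks the stability of the departed species; conjugate-acid pKₐ is the usual yardstick (lower pKₐ → better LG).
(CH₃)₂CH–N₂⁺ loses N₂: no meaningful conjugate acid; N₂ departs as an exceptionally stable neutral molecule
(CH₃)₂CH–OTf loses OTf⁻: pKₐ(CF₃SO₃H (triflic acid)) ≈ -14
(CH₃)₂CH–OClO₃ loses ClO₄⁻: pKₐ(HClO₄) ≈ -10
(CH₃)₂CH–OSO₃H loses HSO₄⁻: pKₐ(H₂SO₄) ≈ -3
(CH₃)₂CH–OPO(OH)₂ loses H₂PO₄⁻: pKₐ(H₃PO₄) ≈ 2.1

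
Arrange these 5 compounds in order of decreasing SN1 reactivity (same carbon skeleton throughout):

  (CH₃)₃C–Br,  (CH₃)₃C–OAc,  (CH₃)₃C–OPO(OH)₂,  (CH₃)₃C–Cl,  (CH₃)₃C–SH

(CH₃)₃C–Br > (CH₃)₃C–Cl > (CH₃)₃C–OPO(OH)₂ > (CH₃)₃C–OAc > (CH₃)₃C–SH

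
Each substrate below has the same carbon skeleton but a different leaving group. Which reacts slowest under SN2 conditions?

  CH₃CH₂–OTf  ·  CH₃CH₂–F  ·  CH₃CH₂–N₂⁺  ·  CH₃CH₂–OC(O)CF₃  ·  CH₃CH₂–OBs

Identical carbon frameworks mean the comparison reduces to leaving-group quality.
Rank by basicity of the departing species: weakest base leaves most easily.
CH₃CH₂–N₂⁺ loses N₂: no meaningful conjugate acid; N₂ departs as an exceptionally stable neutral molecule
CH₃CH₂–OTf loses OTf⁻: pKₐ(CF₃SO₃H (triflic acid)) ≈ -14
CH₃CH₂–OBs loses OBs⁻: pKₐ(p-BrC₆H₄SO₃H) ≈ -2.8
CH₃CH₂–OC(O)CF₃ loses CF₃COO⁻: pKₐ(CF₃COOH) ≈ 0.2
CH₃CH₂–F loses F⁻: pKₐ(HF) ≈ 3.2

CH₃CH₂–F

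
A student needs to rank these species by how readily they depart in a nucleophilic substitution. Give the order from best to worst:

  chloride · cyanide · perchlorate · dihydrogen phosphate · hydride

perchlorate: pKₐ(HClO₄) ≈ -10
chloride: pKₐ(HCl) ≈ -7 — moderately weak base
dihydrogen phosphate: pKₐ(H₃PO₄) ≈ 2.1
cyanide: pKₐ(HCN) ≈ 9.2 — sp carbon stabilises the charge somewhat, but still a poor LG
hydride: pKₐ(H₂) ≈ 36

perchlorate > chloride > dihydrogen phosphate > cyanide > hydride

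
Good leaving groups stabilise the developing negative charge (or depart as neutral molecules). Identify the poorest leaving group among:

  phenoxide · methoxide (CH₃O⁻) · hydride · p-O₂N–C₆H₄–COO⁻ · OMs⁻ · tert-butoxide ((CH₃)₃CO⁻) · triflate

Leaving-group ability tracks the stability of the departed species; conjugate-acid pKₐ is the usual yardstick (lower pKₐ → better LG).
triflate: pKₐ(CF₃SO₃H (triflic acid)) ≈ -14
OMs⁻: pKₐ(CH₃SO₃H (MsOH)) ≈ -1.9
p-O₂N–C₆H₄–COO⁻: pKₐ(p-nitrobenzoic acid) ≈ 3.4
phenoxide: pKₐ(C₆H₅OH (phenol)) ≈ 10
methoxide (CH₃O⁻): pKₐ(CH₃OH) ≈ 15.5
tert-butoxide ((CH₃)₃CO⁻): pKₐ(t-BuOH) ≈ 18
hydride: pKₐ(H₂) ≈ 36

hydride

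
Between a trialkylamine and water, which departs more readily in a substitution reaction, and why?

water is the better leaving group.
pKₐ(H₃O⁺) ≈ -1.7 versus pKₐ(R'₃NH⁺) ≈ 10.7: water is the much weaker base.
Neutral; leaves from a protonated alcohol (R–OH₂⁺).

water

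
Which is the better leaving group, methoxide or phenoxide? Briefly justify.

phenoxide is the better leaving group.
pKₐ(C₆H₅OH (phenol)) ≈ 10 versus pKₐ(CH₃OH) ≈ 15.5: phenoxide is the much weaker base.
Resonance into the ring helps, but still a poor LG.

phenoxide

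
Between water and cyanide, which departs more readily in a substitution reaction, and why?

water

water is the better leaving group.
pKₐ(H₃O⁺) ≈ -1.7 versus pKₐ(HCN) ≈ 9.2: water is the much weaker base.
Neutral; leaves from a protonated alcohol (R–OH₂⁺).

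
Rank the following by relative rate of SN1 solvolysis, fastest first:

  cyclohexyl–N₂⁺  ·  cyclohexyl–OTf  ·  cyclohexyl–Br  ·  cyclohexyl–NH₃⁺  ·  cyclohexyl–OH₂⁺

cyclohexyl–N₂⁺ > cyclohexyl–OTf > cyclohexyl–Br > cyclohexyl–OH₂⁺ > cyclohexyl–NH₃⁺

Same R in every case — rank the leaving groups.
Leaving-group ability tracks the stability of the departed species; conjugate-acid pKₐ is the usual yardstick (lower pKₐ → better LG).
cyclohexyl–N₂⁺ loses N₂: no meaningful conjugate acid; N₂ departs as an exceptionally stable neutral molecule
cyclohexyl–OTf loses OTf⁻: pKₐ(CF₃SO₃H (triflic acid)) ≈ -14
cyclohexyl–Br loses Br⁻: pKₐ(HBr) ≈ -9
cyclohexyl–OH₂⁺ loses H₂O: pKₐ(H₃O⁺) ≈ -1.7
cyclohexyl–NH₃⁺ loses NH₃: pKₐ(NH₄⁺) ≈ 9.2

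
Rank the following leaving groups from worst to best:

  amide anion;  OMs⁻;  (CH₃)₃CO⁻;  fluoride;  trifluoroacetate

A good leaving group is a weak base: the lower the pKₐ of its conjugate acid, the more readily it departs.
OMs⁻: pKₐ(CH₃SO₃H (MsOH)) ≈ -1.9
trifluoroacetate: pKₐ(CF₃COOH) ≈ 0.2
fluoride: pKₐ(HF) ≈ 3.2
(CH₃)₃CO⁻: pKₐ(t-BuOH) ≈ 18
amide anion: pKₐ(NH₃) ≈ 38
Reversing gives the worst-to-best order requested.

amide anion < (CH₃)₃CO⁻ < fluoride < trifluoroacetate < OMs⁻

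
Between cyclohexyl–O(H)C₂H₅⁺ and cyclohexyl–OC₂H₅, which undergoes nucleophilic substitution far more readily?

cyclohexyl–O(H)C₂H₅⁺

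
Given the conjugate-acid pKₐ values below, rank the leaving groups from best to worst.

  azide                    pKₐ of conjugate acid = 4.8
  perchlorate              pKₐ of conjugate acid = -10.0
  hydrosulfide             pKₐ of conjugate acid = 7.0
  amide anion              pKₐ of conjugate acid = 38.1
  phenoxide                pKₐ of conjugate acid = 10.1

perchlorate > azide > hydrosulfide > phenoxide > amide anion

Lower conjugate-acid pKₐ ⇒ weaker base ⇒ better leaving group.
Sorting by the given values: perchlorate (-10.0), azide (4.8), hydrosulfide (7.0), phenoxide (10.1), amide anion (38.1).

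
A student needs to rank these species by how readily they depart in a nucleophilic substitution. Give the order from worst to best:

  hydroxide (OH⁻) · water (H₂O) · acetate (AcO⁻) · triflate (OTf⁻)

The more stable X⁻ (or X) is on its own — i.e. the weaker a base it is — the better a leaving group it makes.
triflate (OTf⁻): pKₐ(CF₃SO₃H (triflic acid)) ≈ -14 — charge spread over three oxygens and a CF₃ group; the premier leaving group in synthesis
water (H₂O): pKₐ(H₃O⁺) ≈ -1.7
acetate (AcO⁻): pKₐ(CH₃COOH) ≈ 4.8
hydroxide (OH⁻): pKₐ(H₂O) ≈ 15.7
The question asks for worst first, so the sequence is read in increasing leaving-group ability.

hydroxide (OH⁻) < acetate (AcO⁻) < water (H₂O) < triflate (OTf⁻)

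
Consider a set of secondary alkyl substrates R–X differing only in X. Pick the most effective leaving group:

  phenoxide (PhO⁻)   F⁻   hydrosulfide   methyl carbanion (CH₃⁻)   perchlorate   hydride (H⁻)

perchlorate

perchlorate: pKₐ(HClO₄) ≈ -10
F⁻: pKₐ(HF) ≈ 3.2
hydrosulfide: pKₐ(H₂S) ≈ 7
phenoxide (PhO⁻): pKₐ(C₆H₅OH (phenol)) ≈ 10
hydride (H⁻): pKₐ(H₂) ≈ 36
methyl carbanion (CH₃⁻): pKₐ(CH₄) ≈ 48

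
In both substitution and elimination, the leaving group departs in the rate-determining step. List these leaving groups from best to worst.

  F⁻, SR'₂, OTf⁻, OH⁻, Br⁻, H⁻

OTf⁻ > Br⁻ > SR'₂ > F⁻ > OH⁻ > H⁻

The more stable X⁻ (or X) is on its own — i.e. the weaker a base it is — the better a leaving group it makes.
OTf⁻: pKₐ(CF₃SO₃H (triflic acid)) ≈ -14
Br⁻: pKₐ(HBr) ≈ -9 — weak base; good leaving group
SR'₂: pKₐ(R'₂SH⁺) ≈ -7
F⁻: pKₐ(HF) ≈ 3.2
OH⁻: pKₐ(H₂O) ≈ 15.7 — strong base; essentially never leaves without prior activation
H⁻: pKₐ(H₂) ≈ 36 — extremely strong base; leaves only in special hydride-transfer contexts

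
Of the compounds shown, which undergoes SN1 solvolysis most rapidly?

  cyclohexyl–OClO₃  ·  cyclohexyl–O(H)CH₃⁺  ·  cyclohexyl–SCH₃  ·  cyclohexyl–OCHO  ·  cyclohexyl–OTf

cyclohexyl–OTf

The skeletons are identical, so relative rate is governed entirely by leaving-group ability.
A good leaving group is a weak base: the lower the pKₐ of its conjugate acid, the more readily it departs.
cyclohexyl–OTf loses OTf⁻: pKₐ(CF₃SO₃H (triflic acid)) ≈ -14
cyclohexyl–OClO₃ loses ClO₄⁻: pKₐ(HClO₄) ≈ -10
cyclohexyl–O(H)CH₃⁺ loses R'OH: pKₐ(R'OH₂⁺) ≈ -2.4
cyclohexyl–OCHO loses HCOO⁻: pKₐ(HCOOH) ≈ 3.8
cyclohexyl–SCH₃ loses RS⁻: pKₐ(RSH (a thiol)) ≈ 10.5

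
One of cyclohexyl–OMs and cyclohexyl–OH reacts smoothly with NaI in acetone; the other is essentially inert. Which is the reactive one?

cyclohexyl–OMs

From cyclohexyl–OH the departing group would be OH⁻ (pKₐ(H₂O) ≈ 15.7). Strong base; essentially never leaves without prior activation.
From cyclohexyl–OMs the leaving group is OMs⁻ (pKₐ(CH₃SO₃H (MsOH)) ≈ -1.9). Resonance-delocalised alkanesulfonate.
(In practice cyclohexyl–OMs is made from cyclohexyl–OH by treatment with MsCl / Et₃N, converting the hydroxyl into a mesylate.)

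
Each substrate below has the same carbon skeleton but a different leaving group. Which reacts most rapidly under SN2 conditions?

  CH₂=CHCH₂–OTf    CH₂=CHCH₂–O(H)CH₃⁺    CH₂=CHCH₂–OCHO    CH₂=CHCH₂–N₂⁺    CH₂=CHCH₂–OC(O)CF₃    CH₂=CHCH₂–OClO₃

Identical carbon frameworks mean the comparison reduces to leaving-group quality.
Leaving-group ability tracks the stability of the departed species; conjugate-acid pKₐ is the usual yardstick (lower pKₐ → better LG).
CH₂=CHCH₂–N₂⁺ loses N₂: no meaningful conjugate acid; N₂ departs as an exceptionally stable neutral molecule
CH₂=CHCH₂–OTf loses OTf⁻: pKₐ(CF₃SO₃H (triflic acid)) ≈ -14
CH₂=CHCH₂–OClO₃ loses ClO₄⁻: pKₐ(HClO₄) ≈ -10
CH₂=CHCH₂–O(H)CH₃⁺ loses R'OH: pKₐ(R'OH₂⁺) ≈ -2.4
CH₂=CHCH₂–OC(O)CF₃ loses CF₃COO⁻: pKₐ(CF₃COOH) ≈ 0.2
CH₂=CHCH₂–OCHO loses HCOO⁻: pKₐ(HCOOH) ≈ 3.8

CH₂=CHCH₂–N₂⁺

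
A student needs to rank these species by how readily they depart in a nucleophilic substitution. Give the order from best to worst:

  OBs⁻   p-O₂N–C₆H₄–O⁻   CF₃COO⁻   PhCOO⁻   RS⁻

A good leaving group is a weak base: the lower the pKₐ of its conjugate acid, the more readily it departs.
OBs⁻: pKₐ(p-BrC₆H₄SO₃H) ≈ -2.8
CF₃COO⁻: pKₐ(CF₃COOH) ≈ 0.2
PhCOO⁻: pKₐ(C₆H₅COOH) ≈ 4.2
p-O₂N–C₆H₄–O⁻: pKₐ(p-nitrophenol) ≈ 7.2
RS⁻: pKₐ(RSH (a thiol)) ≈ 10.5

OBs⁻ > CF₃COO⁻ > PhCOO⁻ > p-O₂N–C₆H₄–O⁻ > RS⁻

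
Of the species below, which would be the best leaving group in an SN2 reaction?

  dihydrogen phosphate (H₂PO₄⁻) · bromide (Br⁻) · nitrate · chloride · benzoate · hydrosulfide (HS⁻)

bromide (Br⁻)

bromide (Br⁻): pKₐ(HBr) ≈ -9
chloride: pKₐ(HCl) ≈ -7
nitrate: pKₐ(HNO₃) ≈ -1.3
dihydrogen phosphate (H₂PO₄⁻): pKₐ(H₃PO₄) ≈ 2.1
benzoate: pKₐ(C₆H₅COOH) ≈ 4.2
hydrosulfide (HS⁻): pKₐ(H₂S) ≈ 7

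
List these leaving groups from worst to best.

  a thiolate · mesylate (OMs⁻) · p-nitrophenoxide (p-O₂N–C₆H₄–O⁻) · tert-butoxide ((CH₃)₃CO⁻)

tert-butoxide ((CH₃)₃CO⁻) < a thiolate < p-nitrophenoxide (p-O₂N–C₆H₄–O⁻) < mesylate (OMs⁻)

mesylate (OMs⁻): pKₐ(CH₃SO₃H (MsOH)) ≈ -1.9 — resonance-delocalised alkanesulfonate
p-nitrophenoxide (p-O₂N–C₆H₄–O⁻): pKₐ(p-nitrophenol) ≈ 7.2
a thiolate: pKₐ(RSH (a thiol)) ≈ 10.5 — moderately basic; rarely leaves without activation
tert-butoxide ((CH₃)₃CO⁻): pKₐ(t-BuOH) ≈ 18
Listed from poorest to best leaving group as asked.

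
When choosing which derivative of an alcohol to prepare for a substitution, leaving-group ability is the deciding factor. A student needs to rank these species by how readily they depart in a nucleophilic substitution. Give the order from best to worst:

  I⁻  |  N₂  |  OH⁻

N₂ > I⁻ > OH⁻

A good leaving group is a weak base: the lower the pKₐ of its conjugate acid, the more readily it departs.
N₂: no meaningful conjugate acid; N₂ departs as an exceptionally stable neutral molecule
I⁻: pKₐ(HI) ≈ -10
OH⁻: pKₐ(H₂O) ≈ 15.7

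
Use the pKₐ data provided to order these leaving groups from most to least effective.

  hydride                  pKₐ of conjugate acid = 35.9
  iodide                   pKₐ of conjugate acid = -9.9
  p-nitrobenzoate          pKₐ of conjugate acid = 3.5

iodide > p-nitrobenzoate > hydride

Lower conjugate-acid pKₐ ⇒ weaker base ⇒ better leaving group.
Sorting by the given values: iodide (-9.9), p-nitrobenzoate (3.5), hydride (35.9).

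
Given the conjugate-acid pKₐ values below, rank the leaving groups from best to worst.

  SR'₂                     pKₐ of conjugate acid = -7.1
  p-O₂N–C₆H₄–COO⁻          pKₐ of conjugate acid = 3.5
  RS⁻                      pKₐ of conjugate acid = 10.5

Lower conjugate-acid pKₐ ⇒ weaker base ⇒ better leaving group.
Sorting by the given values: SR'₂ (-7.1), p-O₂N–C₆H₄–COO⁻ (3.5), RS⁻ (10.5).

SR'₂ > p-O₂N–C₆H₄–COO⁻ > RS⁻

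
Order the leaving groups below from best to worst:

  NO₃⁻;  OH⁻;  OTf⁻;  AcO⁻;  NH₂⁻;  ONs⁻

OTf⁻ > ONs⁻ > NO₃⁻ > AcO⁻ > OH⁻ > NH₂⁻

OTf⁻: pKₐ(CF₃SO₃H (triflic acid)) ≈ -14
ONs⁻: pKₐ(p-O₂NC₆H₄SO₃H) ≈ -3.5
NO₃⁻: pKₐ(HNO₃) ≈ -1.3
AcO⁻: pKₐ(CH₃COOH) ≈ 4.8
OH⁻: pKₐ(H₂O) ≈ 15.7
NH₂⁻: pKₐ(NH₃) ≈ 38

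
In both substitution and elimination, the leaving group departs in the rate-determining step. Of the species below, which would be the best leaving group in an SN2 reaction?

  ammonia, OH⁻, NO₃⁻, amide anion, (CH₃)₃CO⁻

The more stable X⁻ (or X) is on its own — i.e. the weaker a base it is — the better a leaving group it makes.
NO₃⁻: pKₐ(HNO₃) ≈ -1.3
ammonia: pKₐ(NH₄⁺) ≈ 9.2
OH⁻: pKₐ(H₂O) ≈ 15.7
(CH₃)₃CO⁻: pKₐ(t-BuOH) ≈ 18
amide anion: pKₐ(NH₃) ≈ 38

NO₃⁻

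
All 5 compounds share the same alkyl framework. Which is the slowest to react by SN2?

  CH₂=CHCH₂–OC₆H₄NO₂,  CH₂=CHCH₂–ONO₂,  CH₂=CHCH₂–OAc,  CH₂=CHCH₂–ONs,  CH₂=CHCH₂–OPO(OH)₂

The skeletons are identical, so relative rate is governed entirely by leaving-group ability.
Rank by basicity of the departing species: weakest base leaves most easily.
CH₂=CHCH₂–ONs loses ONs⁻: pKₐ(p-O₂NC₆H₄SO₃H) ≈ -3.5
CH₂=CHCH₂–ONO₂ loses NO₃⁻: pKₐ(HNO₃) ≈ -1.3
CH₂=CHCH₂–OPO(OH)₂ loses H₂PO₄⁻: pKₐ(H₃PO₄) ≈ 2.1
CH₂=CHCH₂–OAc loses AcO⁻: pKₐ(CH₃COOH) ≈ 4.8
CH₂=CHCH₂–OC₆H₄NO₂ loses p-O₂N–C₆H₄–O⁻: pKₐ(p-nitrophenol) ≈ 7.2

CH₂=CHCH₂–OC₆H₄NO₂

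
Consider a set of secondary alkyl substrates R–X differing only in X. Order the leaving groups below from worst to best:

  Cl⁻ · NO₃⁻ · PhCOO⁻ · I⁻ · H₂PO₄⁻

I⁻: pKₐ(HI) ≈ -10 — large, highly polarisable; very weak base
Cl⁻: pKₐ(HCl) ≈ -7 — moderately weak base
NO₃⁻: pKₐ(HNO₃) ≈ -1.3 — resonance-delocalised over three oxygens
H₂PO₄⁻: pKₐ(H₃PO₄) ≈ 2.1
PhCOO⁻: pKₐ(C₆H₅COOH) ≈ 4.2
Listed from poorest to best leaving group as asked.

PhCOO⁻ < H₂PO₄⁻ < NO₃⁻ < Cl⁻ < I⁻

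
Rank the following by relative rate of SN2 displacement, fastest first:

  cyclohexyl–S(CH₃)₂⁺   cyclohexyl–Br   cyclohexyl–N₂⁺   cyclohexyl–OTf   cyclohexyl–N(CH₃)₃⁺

Identical carbon frameworks mean the comparison reduces to leaving-group quality.
Leaving-group ability tracks the stability of the departed species; conjugate-acid pKₐ is the usual yardstick (lower pKₐ → better LG).
cyclohexyl–N₂⁺ loses N₂: no meaningful conjugate acid; N₂ departs as an exceptionally stable neutral molecule
cyclohexyl–OTf loses OTf⁻: pKₐ(CF₃SO₃H (triflic acid)) ≈ -14
cyclohexyl–Br loses Br⁻: pKₐ(HBr) ≈ -9
cyclohexyl–S(CH₃)₂⁺ loses SR'₂: pKₐ(R'₂SH⁺) ≈ -7
cyclohexyl–N(CH₃)₃⁺ loses NR'₃: pKₐ(R'₃NH⁺) ≈ 10.7

cyclohexyl–N₂⁺ > cyclohexyl–OTf > cyclohexyl–Br > cyclohexyl–S(CH₃)₂⁺ > cyclohexyl–N(CH₃)₃⁺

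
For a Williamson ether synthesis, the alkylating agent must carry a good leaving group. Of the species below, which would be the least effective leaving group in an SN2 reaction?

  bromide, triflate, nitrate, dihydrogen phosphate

triflate: pKₐ(CF₃SO₃H (triflic acid)) ≈ -14
bromide: pKₐ(HBr) ≈ -9
nitrate: pKₐ(HNO₃) ≈ -1.3
dihydrogen phosphate: pKₐ(H₃PO₄) ≈ 2.1

dihydrogen phosphate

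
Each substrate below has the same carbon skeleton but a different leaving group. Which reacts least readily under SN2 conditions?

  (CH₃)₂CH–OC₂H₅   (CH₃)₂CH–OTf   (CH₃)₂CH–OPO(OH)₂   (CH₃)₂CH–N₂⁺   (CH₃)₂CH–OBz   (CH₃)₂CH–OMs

(CH₃)₂CH–OC₂H₅

The skeletons are identical, so relative rate is governed entirely by leaving-group ability.
Leaving-group ability tracks the stability of the departed species; conjugate-acid pKₐ is the usual yardstick (lower pKₐ → better LG).
(CH₃)₂CH–N₂⁺ loses N₂: no meaningful conjugate acid; N₂ departs as an exceptionally stable neutral molecule
(CH₃)₂CH–OTf loses OTf⁻: pKₐ(CF₃SO₃H (triflic acid)) ≈ -14
(CH₃)₂CH–OMs loses OMs⁻: pKₐ(CH₃SO₃H (MsOH)) ≈ -1.9
(CH₃)₂CH–OPO(OH)₂ loses H₂PO₄⁻: pKₐ(H₃PO₄) ≈ 2.1
(CH₃)₂CH–OBz loses PhCOO⁻: pKₐ(C₆H₅COOH) ≈ 4.2
(CH₃)₂CH–OC₂H₅ loses CH₃CH₂O⁻: pKₐ(CH₃CH₂OH) ≈ 16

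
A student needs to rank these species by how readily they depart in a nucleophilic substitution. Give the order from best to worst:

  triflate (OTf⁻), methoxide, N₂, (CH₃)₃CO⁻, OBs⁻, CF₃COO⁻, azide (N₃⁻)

Leaving-group ability tracks the stability of the departed species; conjugate-acid pKₐ is the usual yardstick (lower pKₐ → better LG).
N₂: no meaningful conjugate acid; N₂ departs as an exceptionally stable neutral molecule
triflate (OTf⁻): pKₐ(CF₃SO₃H (triflic acid)) ≈ -14
OBs⁻: pKₐ(p-BrC₆H₄SO₃H) ≈ -2.8
CF₃COO⁻: pKₐ(CF₃COOH) ≈ 0.2
azide (N₃⁻): pKₐ(HN₃) ≈ 4.7
methoxide: pKₐ(CH₃OH) ≈ 15.5
(CH₃)₃CO⁻: pKₐ(t-BuOH) ≈ 18

N₂ > triflate (OTf⁻) > OBs⁻ > CF₃COO⁻ > azide (N₃⁻) > methoxide > (CH₃)₃CO⁻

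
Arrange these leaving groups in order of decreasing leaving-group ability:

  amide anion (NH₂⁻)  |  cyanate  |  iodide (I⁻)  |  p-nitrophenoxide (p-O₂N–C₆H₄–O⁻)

iodide (I⁻) > cyanate > p-nitrophenoxide (p-O₂N–C₆H₄–O⁻) > amide anion (NH₂⁻)

Rank by basicity of the departing species: weakest base leaves most easily.
iodide (I⁻): pKₐ(HI) ≈ -10
cyanate: pKₐ(HOCN) ≈ 3.5
p-nitrophenoxide (p-O₂N–C₆H₄–O⁻): pKₐ(p-nitrophenol) ≈ 7.2
amide anion (NH₂⁻): pKₐ(NH₃) ≈ 38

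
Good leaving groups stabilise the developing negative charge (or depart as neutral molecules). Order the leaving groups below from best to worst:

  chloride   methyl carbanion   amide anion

chloride > amide anion > methyl carbanion

Leaving-group ability tracks the stability of the departed species; conjugate-acid pKₐ is the usual yardstick (lower pKₐ → better LG).
chloride: pKₐ(HCl) ≈ -7
amide anion: pKₐ(NH₃) ≈ 38
methyl carbanion: pKₐ(CH₄) ≈ 48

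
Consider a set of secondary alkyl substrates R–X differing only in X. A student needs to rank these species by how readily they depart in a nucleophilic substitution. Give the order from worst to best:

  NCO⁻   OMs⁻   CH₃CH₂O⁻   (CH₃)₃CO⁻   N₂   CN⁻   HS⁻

N₂: no meaningful conjugate acid; N₂ departs as an exceptionally stable neutral molecule
OMs⁻: pKₐ(CH₃SO₃H (MsOH)) ≈ -1.9
NCO⁻: pKₐ(HOCN) ≈ 3.5 — resonance between N and O
HS⁻: pKₐ(H₂S) ≈ 7 — larger and more polarisable than the oxygen analogue
CN⁻: pKₐ(HCN) ≈ 9.2
CH₃CH₂O⁻: pKₐ(CH₃CH₂OH) ≈ 16
(CH₃)₃CO⁻: pKₐ(t-BuOH) ≈ 18 — bulky, strongly basic alkoxide
The question asks for worst first, so the sequence is read in increasing leaving-group ability.

(CH₃)₃CO⁻ < CH₃CH₂O⁻ < CN⁻ < HS⁻ < NCO⁻ < OMs⁻ < N₂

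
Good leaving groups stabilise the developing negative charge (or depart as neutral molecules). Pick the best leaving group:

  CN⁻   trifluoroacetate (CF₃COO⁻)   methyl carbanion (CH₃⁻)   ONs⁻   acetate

ONs⁻

The more stable X⁻ (or X) is on its own — i.e. the weaker a base it is — the better a leaving group it makes.
ONs⁻: pKₐ(p-O₂NC₆H₄SO₃H) ≈ -3.5
trifluoroacetate (CF₃COO⁻): pKₐ(CF₃COOH) ≈ 0.2
acetate: pKₐ(CH₃COOH) ≈ 4.8
CN⁻: pKₐ(HCN) ≈ 9.2
methyl carbanion (CH₃⁻): pKₐ(CH₄) ≈ 48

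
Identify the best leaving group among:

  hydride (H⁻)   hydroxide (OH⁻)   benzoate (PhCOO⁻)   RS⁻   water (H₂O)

water (H₂O)

Rank by basicity of the departing species: weakest base leaves most easily.
water (H₂O): pKₐ(H₃O⁺) ≈ -1.7
benzoate (PhCOO⁻): pKₐ(C₆H₅COOH) ≈ 4.2
RS⁻: pKₐ(RSH (a thiol)) ≈ 10.5
hydroxide (OH⁻): pKₐ(H₂O) ≈ 15.7
hydride (H⁻): pKₐ(H₂) ≈ 36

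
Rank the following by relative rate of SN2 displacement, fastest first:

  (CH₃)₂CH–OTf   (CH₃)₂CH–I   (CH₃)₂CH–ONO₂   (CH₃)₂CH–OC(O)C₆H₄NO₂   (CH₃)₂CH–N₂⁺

(CH₃)₂CH–N₂⁺ > (CH₃)₂CH–OTf > (CH₃)₂CH–I > (CH₃)₂CH–ONO₂ > (CH₃)₂CH–OC(O)C₆H₄NO₂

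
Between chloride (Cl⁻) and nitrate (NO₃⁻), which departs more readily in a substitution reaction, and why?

chloride (Cl⁻)

chloride (Cl⁻) is the better leaving group.
pKₐ(HCl) ≈ -7 versus pKₐ(HNO₃) ≈ -1.3: chloride (Cl⁻) is the much weaker base.
Moderately weak base.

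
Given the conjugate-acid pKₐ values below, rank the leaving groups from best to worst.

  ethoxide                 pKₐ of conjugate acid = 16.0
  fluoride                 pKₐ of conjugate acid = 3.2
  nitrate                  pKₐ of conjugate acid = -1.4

Lower conjugate-acid pKₐ ⇒ weaker base ⇒ better leaving group.
Sorting by the given values: nitrate (-1.4), fluoride (3.2), ethoxide (16.0).

nitrate > fluoride > ethoxide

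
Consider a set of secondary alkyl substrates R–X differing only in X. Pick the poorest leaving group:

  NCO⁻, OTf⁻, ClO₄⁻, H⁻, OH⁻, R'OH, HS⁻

A good leaving group is a weak base: the lower the pKₐ of its conjugate acid, the more readily it departs.
OTf⁻: pKₐ(CF₃SO₃H (triflic acid)) ≈ -14
ClO₄⁻: pKₐ(HClO₄) ≈ -10
R'OH: pKₐ(R'OH₂⁺) ≈ -2.4
NCO⁻: pKₐ(HOCN) ≈ 3.5
HS⁻: pKₐ(H₂S) ≈ 7
OH⁻: pKₐ(H₂O) ≈ 15.7
H⁻: pKₐ(H₂) ≈ 36

H⁻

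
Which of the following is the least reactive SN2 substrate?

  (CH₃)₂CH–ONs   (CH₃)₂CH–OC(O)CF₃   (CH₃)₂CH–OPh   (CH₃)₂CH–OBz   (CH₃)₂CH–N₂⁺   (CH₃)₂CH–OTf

(CH₃)₂CH–OPh

Same R in every case — rank the leaving groups.
A good leaving group is a weak base: the lower the pKₐ of its conjugate acid, the more readily it departs.
(CH₃)₂CH–N₂⁺ loses N₂: no meaningful conjugate acid; N₂ departs as an exceptionally stable neutral molecule
(CH₃)₂CH–OTf loses OTf⁻: pKₐ(CF₃SO₃H (triflic acid)) ≈ -14
(CH₃)₂CH–ONs loses ONs⁻: pKₐ(p-O₂NC₆H₄SO₃H) ≈ -3.5
(CH₃)₂CH–OC(O)CF₃ loses CF₃COO⁻: pKₐ(CF₃COOH) ≈ 0.2
(CH₃)₂CH–OBz loses PhCOO⁻: pKₐ(C₆H₅COOH) ≈ 4.2
(CH₃)₂CH–OPh loses PhO⁻: pKₐ(C₆H₅OH (phenol)) ≈ 10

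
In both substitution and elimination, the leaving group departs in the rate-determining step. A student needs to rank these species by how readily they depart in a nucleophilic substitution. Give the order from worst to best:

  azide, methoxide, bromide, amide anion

amide anion < methoxide < azide < bromide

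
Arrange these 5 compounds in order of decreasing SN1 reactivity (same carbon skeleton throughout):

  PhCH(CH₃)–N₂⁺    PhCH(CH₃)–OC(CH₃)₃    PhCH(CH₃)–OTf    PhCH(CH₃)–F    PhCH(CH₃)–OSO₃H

PhCH(CH₃)–N₂⁺ > PhCH(CH₃)–OTf > PhCH(CH₃)–OSO₃H > PhCH(CH₃)–F > PhCH(CH₃)–OC(CH₃)₃

Same R in every case — rank the leaving groups.
Rank by basicity of the departing species: weakest base leaves most easily.
PhCH(CH₃)–N₂⁺ loses N₂: no meaningful conjugate acid; N₂ departs as an exceptionally stable neutral molecule
PhCH(CH₃)–OTf loses OTf⁻: pKₐ(CF₃SO₃H (triflic acid)) ≈ -14
PhCH(CH₃)–OSO₃H loses HSO₄⁻: pKₐ(H₂SO₄) ≈ -3
PhCH(CH₃)–F loses F⁻: pKₐ(HF) ≈ 3.2
PhCH(CH₃)–OC(CH₃)₃ loses (CH₃)₃CO⁻: pKₐ(t-BuOH) ≈ 18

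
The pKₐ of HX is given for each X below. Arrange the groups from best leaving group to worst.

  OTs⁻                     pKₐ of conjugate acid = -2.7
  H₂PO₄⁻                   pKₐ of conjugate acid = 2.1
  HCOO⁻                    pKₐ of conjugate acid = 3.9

OTs⁻ > H₂PO₄⁻ > HCOO⁻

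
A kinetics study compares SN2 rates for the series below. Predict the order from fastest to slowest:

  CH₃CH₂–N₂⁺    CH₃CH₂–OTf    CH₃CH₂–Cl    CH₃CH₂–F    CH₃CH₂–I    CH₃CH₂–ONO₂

CH₃CH₂–N₂⁺ > CH₃CH₂–OTf > CH₃CH₂–I > CH₃CH₂–Cl > CH₃CH₂–ONO₂ > CH₃CH₂–F

Same R in every case — rank the leaving groups.
The more stable X⁻ (or X) is on its own — i.e. the weaker a base it is — the better a leaving group it makes.
CH₃CH₂–N₂⁺ loses N₂: no meaningful conjugate acid; N₂ departs as an exceptionally stable neutral molecule
CH₃CH₂–OTf loses OTf⁻: pKₐ(CF₃SO₃H (triflic acid)) ≈ -14
CH₃CH₂–I loses I⁻: pKₐ(HI) ≈ -10
CH₃CH₂–Cl loses Cl⁻: pKₐ(HCl) ≈ -7
CH₃CH₂–ONO₂ loses NO₃⁻: pKₐ(HNO₃) ≈ -1.3
CH₃CH₂–F loses F⁻: pKₐ(HF) ≈ 3.2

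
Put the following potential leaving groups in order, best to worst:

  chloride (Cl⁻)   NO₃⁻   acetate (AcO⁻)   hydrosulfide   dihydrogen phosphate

chloride (Cl⁻): pKₐ(HCl) ≈ -7
NO₃⁻: pKₐ(HNO₃) ≈ -1.3
dihydrogen phosphate: pKₐ(H₃PO₄) ≈ 2.1
acetate (AcO⁻): pKₐ(CH₃COOH) ≈ 4.8
hydrosulfide: pKₐ(H₂S) ≈ 7

chloride (Cl⁻) > NO₃⁻ > dihydrogen phosphate > acetate (AcO⁻) > hydrosulfide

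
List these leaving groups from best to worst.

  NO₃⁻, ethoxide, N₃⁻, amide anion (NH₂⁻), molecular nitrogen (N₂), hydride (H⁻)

molecular nitrogen (N₂) > NO₃⁻ > N₃⁻ > ethoxide > hydride (H⁻) > amide anion (NH₂⁻)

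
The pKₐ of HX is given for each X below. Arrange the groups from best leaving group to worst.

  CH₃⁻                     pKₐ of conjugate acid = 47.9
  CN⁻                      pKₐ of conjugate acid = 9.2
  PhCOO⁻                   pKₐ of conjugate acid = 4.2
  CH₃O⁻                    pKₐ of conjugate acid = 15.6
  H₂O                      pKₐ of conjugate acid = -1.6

Lower conjugate-acid pKₐ ⇒ weaker base ⇒ better leaving group.
Sorting by the given values: H₂O (-1.6), PhCOO⁻ (4.2), CN⁻ (9.2), CH₃O⁻ (15.6), CH₃⁻ (47.9).

H₂O > PhCOO⁻ > CN⁻ > CH₃O⁻ > CH₃⁻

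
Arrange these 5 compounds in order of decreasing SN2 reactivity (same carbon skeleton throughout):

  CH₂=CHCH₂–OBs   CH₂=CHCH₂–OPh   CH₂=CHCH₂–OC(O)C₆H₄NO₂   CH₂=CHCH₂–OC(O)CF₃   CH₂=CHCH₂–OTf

With the same alkyl group throughout, only the leaving group differentiates the rates.
A good leaving group is a weak base: the lower the pKₐ of its conjugate acid, the more readily it departs.
CH₂=CHCH₂–OTf loses OTf⁻: pKₐ(CF₃SO₃H (triflic acid)) ≈ -14
CH₂=CHCH₂–OBs loses OBs⁻: pKₐ(p-BrC₆H₄SO₃H) ≈ -2.8
CH₂=CHCH₂–OC(O)CF₃ loses CF₃COO⁻: pKₐ(CF₃COOH) ≈ 0.2
CH₂=CHCH₂–OC(O)C₆H₄NO₂ loses p-O₂N–C₆H₄–COO⁻: pKₐ(p-nitrobenzoic acid) ≈ 3.4
CH₂=CHCH₂–OPh loses PhO⁻: pKₐ(C₆H₅OH (phenol)) ≈ 10

CH₂=CHCH₂–OTf > CH₂=CHCH₂–OBs > CH₂=CHCH₂–OC(O)CF₃ > CH₂=CHCH₂–OC(O)C₆H₄NO₂ > CH₂=CHCH₂–OPh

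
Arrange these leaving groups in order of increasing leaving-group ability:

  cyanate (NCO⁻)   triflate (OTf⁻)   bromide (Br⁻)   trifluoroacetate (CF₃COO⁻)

cyanate (NCO⁻) < trifluoroacetate (CF₃COO⁻) < bromide (Br⁻) < triflate (OTf⁻)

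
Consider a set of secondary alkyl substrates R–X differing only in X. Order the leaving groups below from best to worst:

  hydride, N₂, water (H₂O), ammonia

A good leaving group is a weak base: the lower the pKₐ of its conjugate acid, the more readily it departs.
N₂: no meaningful conjugate acid; N₂ departs as an exceptionally stable neutral molecule
water (H₂O): pKₐ(H₃O⁺) ≈ -1.7 — neutral; leaves from a protonated alcohol (R–OH₂⁺)
ammonia: pKₐ(NH₄⁺) ≈ 9.2
hydride: pKₐ(H₂) ≈ 36 — extremely strong base; leaves only in special hydride-transfer contexts

N₂ > water (H₂O) > ammonia > hydride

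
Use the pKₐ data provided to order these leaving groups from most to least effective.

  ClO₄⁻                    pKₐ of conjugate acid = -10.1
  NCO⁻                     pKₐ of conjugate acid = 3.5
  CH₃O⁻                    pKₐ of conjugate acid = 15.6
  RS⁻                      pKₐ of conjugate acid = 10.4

Lower conjugate-acid pKₐ ⇒ weaker base ⇒ better leaving group.
Sorting by the given values: ClO₄⁻ (-10.1), NCO⁻ (3.5), RS⁻ (10.4), CH₃O⁻ (15.6).

ClO₄⁻ > NCO⁻ > RS⁻ > CH₃O⁻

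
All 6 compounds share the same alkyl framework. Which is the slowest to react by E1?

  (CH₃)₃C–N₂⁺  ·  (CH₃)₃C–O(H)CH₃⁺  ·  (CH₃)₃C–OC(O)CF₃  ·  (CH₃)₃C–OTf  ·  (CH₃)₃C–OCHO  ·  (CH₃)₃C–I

With the same alkyl group throughout, only the leaving group differentiates the rates.
A good leaving group is a weak base: the lower the pKₐ of its conjugate acid, the more readily it departs.
(CH₃)₃C–N₂⁺ loses N₂: no meaningful conjugate acid; N₂ departs as an exceptionally stable neutral molecule
(CH₃)₃C–OTf loses OTf⁻: pKₐ(CF₃SO₃H (triflic acid)) ≈ -14
(CH₃)₃C–I loses I⁻: pKₐ(HI) ≈ -10
(CH₃)₃C–O(H)CH₃⁺ loses R'OH: pKₐ(R'OH₂⁺) ≈ -2.4
(CH₃)₃C–OC(O)CF₃ loses CF₃COO⁻: pKₐ(CF₃COOH) ≈ 0.2
(CH₃)₃C–OCHO loses HCOO⁻: pKₐ(HCOOH) ≈ 3.8

(CH₃)₃C–OCHO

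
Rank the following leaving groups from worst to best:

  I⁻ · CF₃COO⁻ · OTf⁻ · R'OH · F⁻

F⁻ < CF₃COO⁻ < R'OH < I⁻ < OTf⁻

OTf⁻: pKₐ(CF₃SO₃H (triflic acid)) ≈ -14
I⁻: pKₐ(HI) ≈ -10
R'OH: pKₐ(R'OH₂⁺) ≈ -2.4 — neutral; leaves from a protonated ether (an oxonium ion, R–O(H)R'⁺)
CF₃COO⁻: pKₐ(CF₃COOH) ≈ 0.2
F⁻: pKₐ(HF) ≈ 3.2 — small and strongly basic; the poor halide leaving group
The question asks for worst first, so the sequence is read in increasing leaving-group ability.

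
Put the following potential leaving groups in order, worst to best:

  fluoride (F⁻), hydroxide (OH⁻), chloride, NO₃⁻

hydroxide (OH⁻) < fluoride (F⁻) < NO₃⁻ < chloride

A good leaving group is a weak base: the lower the pKₐ of its conjugate acid, the more readily it departs.
chloride: pKₐ(HCl) ≈ -7 — moderately weak base
NO₃⁻: pKₐ(HNO₃) ≈ -1.3
fluoride (F⁻): pKₐ(HF) ≈ 3.2
hydroxide (OH⁻): pKₐ(H₂O) ≈ 15.7
The question asks for worst first, so the sequence is read in increasing leaving-group ability.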